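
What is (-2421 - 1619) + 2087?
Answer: -1953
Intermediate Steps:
(-2421 - 1619) + 2087 = -4040 + 2087 = -1953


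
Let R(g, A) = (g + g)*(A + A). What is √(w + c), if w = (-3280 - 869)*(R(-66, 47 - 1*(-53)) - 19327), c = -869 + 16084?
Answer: √189736538 ≈ 13774.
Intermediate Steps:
R(g, A) = 4*A*g (R(g, A) = (2*g)*(2*A) = 4*A*g)
c = 15215
w = 189721323 (w = (-3280 - 869)*(4*(47 - 1*(-53))*(-66) - 19327) = -4149*(4*(47 + 53)*(-66) - 19327) = -4149*(4*100*(-66) - 19327) = -4149*(-26400 - 19327) = -4149*(-45727) = 189721323)
√(w + c) = √(189721323 + 15215) = √189736538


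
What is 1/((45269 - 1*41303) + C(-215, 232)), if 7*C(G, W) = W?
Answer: 7/27994 ≈ 0.00025005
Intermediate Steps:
C(G, W) = W/7
1/((45269 - 1*41303) + C(-215, 232)) = 1/((45269 - 1*41303) + (1/7)*232) = 1/((45269 - 41303) + 232/7) = 1/(3966 + 232/7) = 1/(27994/7) = 7/27994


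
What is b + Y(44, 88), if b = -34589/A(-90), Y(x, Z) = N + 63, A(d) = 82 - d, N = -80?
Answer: -37513/172 ≈ -218.10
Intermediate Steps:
Y(x, Z) = -17 (Y(x, Z) = -80 + 63 = -17)
b = -34589/172 (b = -34589/(82 - 1*(-90)) = -34589/(82 + 90) = -34589/172 ≈ -201.10)
b + Y(44, 88) = -34589/172 - 17 = -37513/172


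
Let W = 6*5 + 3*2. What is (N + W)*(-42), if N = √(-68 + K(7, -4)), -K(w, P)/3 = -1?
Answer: -1512 - 42*I*√65 ≈ -1512.0 - 338.61*I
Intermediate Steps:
K(w, P) = 3 (K(w, P) = -3*(-1) = 3)
N = I*√65 (N = √(-68 + 3) = √(-65) = I*√65 ≈ 8.0623*I)
W = 36 (W = 30 + 6 = 36)
(N + W)*(-42) = (I*√65 + 36)*(-42) = (36 + I*√65)*(-42) = -1512 - 42*I*√65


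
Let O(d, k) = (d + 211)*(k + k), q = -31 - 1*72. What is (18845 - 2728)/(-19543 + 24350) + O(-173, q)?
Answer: -37613079/4807 ≈ -7824.6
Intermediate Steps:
q = -103 (q = -31 - 72 = -103)
O(d, k) = 2*k*(211 + d) (O(d, k) = (211 + d)*(2*k) = 2*k*(211 + d))
(18845 - 2728)/(-19543 + 24350) + O(-173, q) = (18845 - 2728)/(-19543 + 24350) + 2*(-103)*(211 - 173) = 16117/4807 + 2*(-103)*38 = 16117*(1/4807) - 7828 = 16117/4807 - 7828 = -37613079/4807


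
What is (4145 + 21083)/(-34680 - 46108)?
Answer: -6307/20197 ≈ -0.31227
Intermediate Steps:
(4145 + 21083)/(-34680 - 46108) = 25228/(-80788) = 25228*(-1/80788) = -6307/20197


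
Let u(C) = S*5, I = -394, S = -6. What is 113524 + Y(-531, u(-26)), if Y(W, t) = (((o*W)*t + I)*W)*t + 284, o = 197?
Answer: 49985522688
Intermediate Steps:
u(C) = -30 (u(C) = -6*5 = -30)
Y(W, t) = 284 + W*t*(-394 + 197*W*t) (Y(W, t) = (((197*W)*t - 394)*W)*t + 284 = ((197*W*t - 394)*W)*t + 284 = ((-394 + 197*W*t)*W)*t + 284 = (W*(-394 + 197*W*t))*t + 284 = W*t*(-394 + 197*W*t) + 284 = 284 + W*t*(-394 + 197*W*t))
113524 + Y(-531, u(-26)) = 113524 + (284 - 394*(-531)*(-30) + 197*(-531)²*(-30)²) = 113524 + (284 - 6276420 + 197*281961*900) = 113524 + (284 - 6276420 + 49991685300) = 113524 + 49985409164 = 49985522688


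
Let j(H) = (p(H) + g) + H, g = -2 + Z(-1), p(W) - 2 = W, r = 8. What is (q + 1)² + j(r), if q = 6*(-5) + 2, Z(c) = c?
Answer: 744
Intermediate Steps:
q = -28 (q = -30 + 2 = -28)
p(W) = 2 + W
g = -3 (g = -2 - 1 = -3)
j(H) = -1 + 2*H (j(H) = ((2 + H) - 3) + H = (-1 + H) + H = -1 + 2*H)
(q + 1)² + j(r) = (-28 + 1)² + (-1 + 2*8) = (-27)² + (-1 + 16) = 729 + 15 = 744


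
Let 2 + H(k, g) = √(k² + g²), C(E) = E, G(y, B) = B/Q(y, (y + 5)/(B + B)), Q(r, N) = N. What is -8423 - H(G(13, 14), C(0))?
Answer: -75985/9 ≈ -8442.8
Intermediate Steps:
G(y, B) = 2*B²/(5 + y) (G(y, B) = B/(((y + 5)/(B + B))) = B/(((5 + y)/((2*B)))) = B/(((5 + y)*(1/(2*B)))) = B/(((5 + y)/(2*B))) = B*(2*B/(5 + y)) = 2*B²/(5 + y))
H(k, g) = -2 + √(g² + k²) (H(k, g) = -2 + √(k² + g²) = -2 + √(g² + k²))
-8423 - H(G(13, 14), C(0)) = -8423 - (-2 + √(0² + (2*14²/(5 + 13))²)) = -8423 - (-2 + √(0 + (2*196/18)²)) = -8423 - (-2 + √(0 + (2*196*(1/18))²)) = -8423 - (-2 + √(0 + (196/9)²)) = -8423 - (-2 + √(0 + 38416/81)) = -8423 - (-2 + √(38416/81)) = -8423 - (-2 + 196/9) = -8423 - 1*178/9 = -8423 - 178/9 = -75985/9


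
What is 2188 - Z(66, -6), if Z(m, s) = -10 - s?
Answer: 2192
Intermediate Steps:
2188 - Z(66, -6) = 2188 - (-10 - 1*(-6)) = 2188 - (-10 + 6) = 2188 - 1*(-4) = 2188 + 4 = 2192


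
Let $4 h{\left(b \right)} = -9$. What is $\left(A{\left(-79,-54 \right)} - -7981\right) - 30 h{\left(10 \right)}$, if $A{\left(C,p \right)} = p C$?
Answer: $\frac{24629}{2} \approx 12315.0$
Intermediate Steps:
$h{\left(b \right)} = - \frac{9}{4}$ ($h{\left(b \right)} = \frac{1}{4} \left(-9\right) = - \frac{9}{4}$)
$A{\left(C,p \right)} = C p$
$\left(A{\left(-79,-54 \right)} - -7981\right) - 30 h{\left(10 \right)} = \left(\left(-79\right) \left(-54\right) - -7981\right) - - \frac{135}{2} = \left(4266 + 7981\right) + \frac{135}{2} = 12247 + \frac{135}{2} = \frac{24629}{2}$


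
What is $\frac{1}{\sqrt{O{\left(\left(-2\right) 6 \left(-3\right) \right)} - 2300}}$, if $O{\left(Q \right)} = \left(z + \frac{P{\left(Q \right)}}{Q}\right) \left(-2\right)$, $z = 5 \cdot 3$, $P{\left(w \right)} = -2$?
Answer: $- \frac{3 i \sqrt{20969}}{20969} \approx - 0.020717 i$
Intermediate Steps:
$z = 15$
$O{\left(Q \right)} = -30 + \frac{4}{Q}$ ($O{\left(Q \right)} = \left(15 - \frac{2}{Q}\right) \left(-2\right) = -30 + \frac{4}{Q}$)
$\frac{1}{\sqrt{O{\left(\left(-2\right) 6 \left(-3\right) \right)} - 2300}} = \frac{1}{\sqrt{\left(-30 + \frac{4}{\left(-2\right) 6 \left(-3\right)}\right) - 2300}} = \frac{1}{\sqrt{\left(-30 + \frac{4}{\left(-12\right) \left(-3\right)}\right) - 2300}} = \frac{1}{\sqrt{\left(-30 + \frac{4}{36}\right) - 2300}} = \frac{1}{\sqrt{\left(-30 + 4 \cdot \frac{1}{36}\right) - 2300}} = \frac{1}{\sqrt{\left(-30 + \frac{1}{9}\right) - 2300}} = \frac{1}{\sqrt{- \frac{269}{9} - 2300}} = \frac{1}{\sqrt{- \frac{20969}{9}}} = \frac{1}{\frac{1}{3} i \sqrt{20969}} = - \frac{3 i \sqrt{20969}}{20969}$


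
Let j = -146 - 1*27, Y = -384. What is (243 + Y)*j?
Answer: 24393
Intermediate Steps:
j = -173 (j = -146 - 27 = -173)
(243 + Y)*j = (243 - 384)*(-173) = -141*(-173) = 24393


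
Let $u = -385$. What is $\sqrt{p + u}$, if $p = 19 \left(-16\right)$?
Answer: $i \sqrt{689} \approx 26.249 i$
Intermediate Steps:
$p = -304$
$\sqrt{p + u} = \sqrt{-304 - 385} = \sqrt{-689} = i \sqrt{689}$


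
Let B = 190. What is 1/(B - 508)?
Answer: -1/318 ≈ -0.0031447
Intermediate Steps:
1/(B - 508) = 1/(190 - 508) = 1/(-318) = -1/318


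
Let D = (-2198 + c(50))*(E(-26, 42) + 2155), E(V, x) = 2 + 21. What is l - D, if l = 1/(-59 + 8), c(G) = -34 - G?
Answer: 253479995/51 ≈ 4.9702e+6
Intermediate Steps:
E(V, x) = 23
D = -4970196 (D = (-2198 + (-34 - 1*50))*(23 + 2155) = (-2198 + (-34 - 50))*2178 = (-2198 - 84)*2178 = -2282*2178 = -4970196)
l = -1/51 (l = 1/(-51) = -1/51 ≈ -0.019608)
l - D = -1/51 - 1*(-4970196) = -1/51 + 4970196 = 253479995/51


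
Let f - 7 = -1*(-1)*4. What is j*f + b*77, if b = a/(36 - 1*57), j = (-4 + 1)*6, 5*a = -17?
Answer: -2783/15 ≈ -185.53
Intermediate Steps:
f = 11 (f = 7 - 1*(-1)*4 = 7 + 1*4 = 7 + 4 = 11)
a = -17/5 (a = (⅕)*(-17) = -17/5 ≈ -3.4000)
j = -18 (j = -3*6 = -18)
b = 17/105 (b = -17/(5*(36 - 1*57)) = -17/(5*(36 - 57)) = -17/5/(-21) = -17/5*(-1/21) = 17/105 ≈ 0.16190)
j*f + b*77 = -18*11 + (17/105)*77 = -198 + 187/15 = -2783/15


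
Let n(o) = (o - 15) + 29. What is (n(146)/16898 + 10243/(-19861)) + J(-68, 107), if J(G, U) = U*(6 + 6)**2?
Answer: 2585463561085/167805589 ≈ 15408.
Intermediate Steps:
n(o) = 14 + o (n(o) = (-15 + o) + 29 = 14 + o)
J(G, U) = 144*U (J(G, U) = U*12**2 = U*144 = 144*U)
(n(146)/16898 + 10243/(-19861)) + J(-68, 107) = ((14 + 146)/16898 + 10243/(-19861)) + 144*107 = (160*(1/16898) + 10243*(-1/19861)) + 15408 = (80/8449 - 10243/19861) + 15408 = -84954227/167805589 + 15408 = 2585463561085/167805589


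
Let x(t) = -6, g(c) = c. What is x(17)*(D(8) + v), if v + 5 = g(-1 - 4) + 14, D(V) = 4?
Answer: -48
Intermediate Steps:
v = 4 (v = -5 + ((-1 - 4) + 14) = -5 + (-5 + 14) = -5 + 9 = 4)
x(17)*(D(8) + v) = -6*(4 + 4) = -6*8 = -48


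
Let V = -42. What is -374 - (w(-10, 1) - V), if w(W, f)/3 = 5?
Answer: -431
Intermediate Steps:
w(W, f) = 15 (w(W, f) = 3*5 = 15)
-374 - (w(-10, 1) - V) = -374 - (15 - 1*(-42)) = -374 - (15 + 42) = -374 - 1*57 = -374 - 57 = -431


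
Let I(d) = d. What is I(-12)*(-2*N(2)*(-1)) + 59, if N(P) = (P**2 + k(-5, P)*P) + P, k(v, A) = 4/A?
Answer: -181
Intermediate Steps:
N(P) = 4 + P + P**2 (N(P) = (P**2 + (4/P)*P) + P = (P**2 + 4) + P = (4 + P**2) + P = 4 + P + P**2)
I(-12)*(-2*N(2)*(-1)) + 59 = -12*(-2*(4 + 2*(1 + 2)))*(-1) + 59 = -12*(-2*(4 + 2*3))*(-1) + 59 = -12*(-2*(4 + 6))*(-1) + 59 = -12*(-2*10)*(-1) + 59 = -(-240)*(-1) + 59 = -12*20 + 59 = -240 + 59 = -181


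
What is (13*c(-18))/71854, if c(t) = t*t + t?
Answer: 1989/35927 ≈ 0.055362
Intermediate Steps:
c(t) = t + t**2 (c(t) = t**2 + t = t + t**2)
(13*c(-18))/71854 = (13*(-18*(1 - 18)))/71854 = (13*(-18*(-17)))*(1/71854) = (13*306)*(1/71854) = 3978*(1/71854) = 1989/35927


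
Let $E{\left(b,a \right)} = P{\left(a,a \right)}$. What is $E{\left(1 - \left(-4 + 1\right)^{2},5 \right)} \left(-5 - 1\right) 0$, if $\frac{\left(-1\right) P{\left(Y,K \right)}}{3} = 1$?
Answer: $0$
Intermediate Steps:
$P{\left(Y,K \right)} = -3$ ($P{\left(Y,K \right)} = \left(-3\right) 1 = -3$)
$E{\left(b,a \right)} = -3$
$E{\left(1 - \left(-4 + 1\right)^{2},5 \right)} \left(-5 - 1\right) 0 = - 3 \left(-5 - 1\right) 0 = - 3 \left(\left(-6\right) 0\right) = \left(-3\right) 0 = 0$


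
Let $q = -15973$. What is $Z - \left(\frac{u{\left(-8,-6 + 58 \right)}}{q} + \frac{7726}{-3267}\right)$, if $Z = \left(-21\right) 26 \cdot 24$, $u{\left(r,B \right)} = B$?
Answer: $- \frac{683692819982}{52183791} \approx -13102.0$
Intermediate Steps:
$Z = -13104$ ($Z = \left(-546\right) 24 = -13104$)
$Z - \left(\frac{u{\left(-8,-6 + 58 \right)}}{q} + \frac{7726}{-3267}\right) = -13104 - \left(\frac{-6 + 58}{-15973} + \frac{7726}{-3267}\right) = -13104 - \left(52 \left(- \frac{1}{15973}\right) + 7726 \left(- \frac{1}{3267}\right)\right) = -13104 - \left(- \frac{52}{15973} - \frac{7726}{3267}\right) = -13104 - - \frac{123577282}{52183791} = -13104 + \frac{123577282}{52183791} = - \frac{683692819982}{52183791}$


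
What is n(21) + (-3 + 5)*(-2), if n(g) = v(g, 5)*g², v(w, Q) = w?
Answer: 9257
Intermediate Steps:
n(g) = g³ (n(g) = g*g² = g³)
n(21) + (-3 + 5)*(-2) = 21³ + (-3 + 5)*(-2) = 9261 + 2*(-2) = 9261 - 4 = 9257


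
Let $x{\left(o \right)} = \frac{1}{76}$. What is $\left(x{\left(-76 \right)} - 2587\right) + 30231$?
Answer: $\frac{2100945}{76} \approx 27644.0$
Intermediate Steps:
$x{\left(o \right)} = \frac{1}{76}$
$\left(x{\left(-76 \right)} - 2587\right) + 30231 = \left(\frac{1}{76} - 2587\right) + 30231 = - \frac{196611}{76} + 30231 = \frac{2100945}{76}$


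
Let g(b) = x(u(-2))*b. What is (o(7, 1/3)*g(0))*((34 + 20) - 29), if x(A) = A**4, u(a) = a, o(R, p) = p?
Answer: 0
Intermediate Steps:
g(b) = 16*b (g(b) = (-2)**4*b = 16*b)
(o(7, 1/3)*g(0))*((34 + 20) - 29) = ((16*0)/3)*((34 + 20) - 29) = ((1/3)*0)*(54 - 29) = 0*25 = 0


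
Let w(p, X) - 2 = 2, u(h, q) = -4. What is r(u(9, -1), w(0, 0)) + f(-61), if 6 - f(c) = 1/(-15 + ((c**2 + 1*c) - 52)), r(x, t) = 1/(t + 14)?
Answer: 391619/64674 ≈ 6.0553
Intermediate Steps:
w(p, X) = 4 (w(p, X) = 2 + 2 = 4)
r(x, t) = 1/(14 + t)
f(c) = 6 - 1/(-67 + c + c**2) (f(c) = 6 - 1/(-15 + ((c**2 + 1*c) - 52)) = 6 - 1/(-15 + ((c**2 + c) - 52)) = 6 - 1/(-15 + ((c + c**2) - 52)) = 6 - 1/(-15 + (-52 + c + c**2)) = 6 - 1/(-67 + c + c**2))
r(u(9, -1), w(0, 0)) + f(-61) = 1/(14 + 4) + (-403 + 6*(-61) + 6*(-61)**2)/(-67 - 61 + (-61)**2) = 1/18 + (-403 - 366 + 6*3721)/(-67 - 61 + 3721) = 1/18 + (-403 - 366 + 22326)/3593 = 1/18 + (1/3593)*21557 = 1/18 + 21557/3593 = 391619/64674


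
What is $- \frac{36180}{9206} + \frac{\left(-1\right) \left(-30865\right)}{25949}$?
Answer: $- \frac{327345815}{119443247} \approx -2.7406$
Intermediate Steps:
$- \frac{36180}{9206} + \frac{\left(-1\right) \left(-30865\right)}{25949} = \left(-36180\right) \frac{1}{9206} + 30865 \cdot \frac{1}{25949} = - \frac{18090}{4603} + \frac{30865}{25949} = - \frac{327345815}{119443247}$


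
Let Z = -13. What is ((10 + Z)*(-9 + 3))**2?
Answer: 324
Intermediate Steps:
((10 + Z)*(-9 + 3))**2 = ((10 - 13)*(-9 + 3))**2 = (-3*(-6))**2 = 18**2 = 324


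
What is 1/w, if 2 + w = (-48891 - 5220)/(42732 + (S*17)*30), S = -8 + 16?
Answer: -15604/49245 ≈ -0.31686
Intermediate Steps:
S = 8
w = -49245/15604 (w = -2 + (-48891 - 5220)/(42732 + (8*17)*30) = -2 - 54111/(42732 + 136*30) = -2 - 54111/(42732 + 4080) = -2 - 54111/46812 = -2 - 54111*1/46812 = -2 - 18037/15604 = -49245/15604 ≈ -3.1559)
1/w = 1/(-49245/15604) = -15604/49245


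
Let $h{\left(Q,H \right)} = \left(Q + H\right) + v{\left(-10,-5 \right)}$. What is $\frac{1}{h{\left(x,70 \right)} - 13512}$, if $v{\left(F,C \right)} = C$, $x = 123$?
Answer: $- \frac{1}{13324} \approx -7.5052 \cdot 10^{-5}$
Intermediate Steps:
$h{\left(Q,H \right)} = -5 + H + Q$ ($h{\left(Q,H \right)} = \left(Q + H\right) - 5 = \left(H + Q\right) - 5 = -5 + H + Q$)
$\frac{1}{h{\left(x,70 \right)} - 13512} = \frac{1}{\left(-5 + 70 + 123\right) - 13512} = \frac{1}{188 - 13512} = \frac{1}{-13324} = - \frac{1}{13324}$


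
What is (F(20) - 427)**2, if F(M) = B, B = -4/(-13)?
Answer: 30769209/169 ≈ 1.8207e+5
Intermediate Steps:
B = 4/13 (B = -4*(-1/13) = 4/13 ≈ 0.30769)
F(M) = 4/13
(F(20) - 427)**2 = (4/13 - 427)**2 = (-5547/13)**2 = 30769209/169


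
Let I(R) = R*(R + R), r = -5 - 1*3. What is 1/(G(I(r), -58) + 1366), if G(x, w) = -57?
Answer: 1/1309 ≈ 0.00076394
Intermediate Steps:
r = -8 (r = -5 - 3 = -8)
I(R) = 2*R² (I(R) = R*(2*R) = 2*R²)
1/(G(I(r), -58) + 1366) = 1/(-57 + 1366) = 1/1309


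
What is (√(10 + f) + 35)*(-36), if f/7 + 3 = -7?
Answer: -1260 - 72*I*√15 ≈ -1260.0 - 278.85*I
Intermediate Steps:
f = -70 (f = -21 + 7*(-7) = -21 - 49 = -70)
(√(10 + f) + 35)*(-36) = (√(10 - 70) + 35)*(-36) = (√(-60) + 35)*(-36) = (2*I*√15 + 35)*(-36) = (35 + 2*I*√15)*(-36) = -1260 - 72*I*√15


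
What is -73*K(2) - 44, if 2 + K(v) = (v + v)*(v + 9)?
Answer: -3110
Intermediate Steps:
K(v) = -2 + 2*v*(9 + v) (K(v) = -2 + (v + v)*(v + 9) = -2 + (2*v)*(9 + v) = -2 + 2*v*(9 + v))
-73*K(2) - 44 = -73*(-2 + 2*2**2 + 18*2) - 44 = -73*(-2 + 2*4 + 36) - 44 = -73*(-2 + 8 + 36) - 44 = -73*42 - 44 = -3066 - 44 = -3110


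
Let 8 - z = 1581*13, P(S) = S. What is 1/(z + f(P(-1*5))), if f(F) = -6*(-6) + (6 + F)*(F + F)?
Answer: -1/20519 ≈ -4.8735e-5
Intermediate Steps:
f(F) = 36 + 2*F*(6 + F) (f(F) = 36 + (6 + F)*(2*F) = 36 + 2*F*(6 + F))
z = -20545 (z = 8 - 1581*13 = 8 - 1*20553 = 8 - 20553 = -20545)
1/(z + f(P(-1*5))) = 1/(-20545 + (36 + 2*(-1*5)² + 12*(-1*5))) = 1/(-20545 + (36 + 2*(-5)² + 12*(-5))) = 1/(-20545 + (36 + 2*25 - 60)) = 1/(-20545 + (36 + 50 - 60)) = 1/(-20545 + 26) = 1/(-20519) = -1/20519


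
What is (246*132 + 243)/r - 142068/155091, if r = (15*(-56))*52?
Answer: -250651829/150541664 ≈ -1.6650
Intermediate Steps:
r = -43680 (r = -840*52 = -43680)
(246*132 + 243)/r - 142068/155091 = (246*132 + 243)/(-43680) - 142068/155091 = (32472 + 243)*(-1/43680) - 142068*1/155091 = 32715*(-1/43680) - 47356/51697 = -2181/2912 - 47356/51697 = -250651829/150541664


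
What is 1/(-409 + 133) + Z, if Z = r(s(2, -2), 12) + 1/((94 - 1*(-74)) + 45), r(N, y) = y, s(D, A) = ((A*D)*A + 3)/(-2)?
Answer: 78391/6532 ≈ 12.001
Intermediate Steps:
s(D, A) = -3/2 - D*A²/2 (s(D, A) = (D*A² + 3)*(-½) = (3 + D*A²)*(-½) = -3/2 - D*A²/2)
Z = 2557/213 (Z = 12 + 1/((94 - 1*(-74)) + 45) = 12 + 1/((94 + 74) + 45) = 12 + 1/(168 + 45) = 12 + 1/213 = 2557/213 ≈ 12.005)
1/(-409 + 133) + Z = 1/(-409 + 133) + 2557/213 = 1/(-276) + 2557/213 = -1/276 + 2557/213 = 78391/6532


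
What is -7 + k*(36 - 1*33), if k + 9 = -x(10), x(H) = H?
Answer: -64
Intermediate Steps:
k = -19 (k = -9 - 1*10 = -9 - 10 = -19)
-7 + k*(36 - 1*33) = -7 - 19*(36 - 1*33) = -7 - 19*(36 - 33) = -7 - 19*3 = -7 - 57 = -64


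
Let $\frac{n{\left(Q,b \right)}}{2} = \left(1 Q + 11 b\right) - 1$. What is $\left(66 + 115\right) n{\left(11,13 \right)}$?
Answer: $55386$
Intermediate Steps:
$n{\left(Q,b \right)} = -2 + 2 Q + 22 b$ ($n{\left(Q,b \right)} = 2 \left(\left(1 Q + 11 b\right) - 1\right) = 2 \left(\left(Q + 11 b\right) - 1\right) = 2 \left(-1 + Q + 11 b\right) = -2 + 2 Q + 22 b$)
$\left(66 + 115\right) n{\left(11,13 \right)} = \left(66 + 115\right) \left(-2 + 2 \cdot 11 + 22 \cdot 13\right) = 181 \left(-2 + 22 + 286\right) = 181 \cdot 306 = 55386$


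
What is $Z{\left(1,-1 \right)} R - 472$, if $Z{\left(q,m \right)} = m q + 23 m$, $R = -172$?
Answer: $3656$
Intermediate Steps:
$Z{\left(q,m \right)} = 23 m + m q$
$Z{\left(1,-1 \right)} R - 472 = - (23 + 1) \left(-172\right) - 472 = \left(-1\right) 24 \left(-172\right) - 472 = \left(-24\right) \left(-172\right) - 472 = 4128 - 472 = 3656$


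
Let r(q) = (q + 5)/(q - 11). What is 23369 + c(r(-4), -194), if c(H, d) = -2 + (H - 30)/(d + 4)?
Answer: 66596401/2850 ≈ 23367.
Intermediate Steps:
r(q) = (5 + q)/(-11 + q)
c(H, d) = -2 + (-30 + H)/(4 + d)
23369 + c(r(-4), -194) = 23369 + (-38 + (5 - 4)/(-11 - 4) - 2*(-194))/(4 - 194) = 23369 + (-38 + 1/(-15) + 388)/(-190) = 23369 - (-38 - 1/15*1 + 388)/190 = 23369 - (-38 - 1/15 + 388)/190 = 23369 - 1/190*5249/15 = 23369 - 5249/2850 = 66596401/2850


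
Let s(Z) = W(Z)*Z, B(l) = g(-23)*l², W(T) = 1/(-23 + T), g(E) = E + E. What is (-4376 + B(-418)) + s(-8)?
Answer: -249292072/31 ≈ -8.0417e+6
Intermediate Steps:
g(E) = 2*E
B(l) = -46*l² (B(l) = (2*(-23))*l² = -46*l²)
s(Z) = Z/(-23 + Z)
(-4376 + B(-418)) + s(-8) = (-4376 - 46*(-418)²) - 8/(-23 - 8) = (-4376 - 46*174724) - 8/(-31) = (-4376 - 8037304) - 8*(-1/31) = -8041680 + 8/31 = -249292072/31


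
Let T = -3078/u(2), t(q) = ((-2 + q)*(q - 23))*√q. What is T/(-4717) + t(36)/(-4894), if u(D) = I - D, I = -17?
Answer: -6651156/11542499 ≈ -0.57623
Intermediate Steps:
u(D) = -17 - D
t(q) = √q*(-23 + q)*(-2 + q) (t(q) = ((-2 + q)*(-23 + q))*√q = ((-23 + q)*(-2 + q))*√q = √q*(-23 + q)*(-2 + q))
T = 162 (T = -3078/(-17 - 1*2) = -3078/(-17 - 2) = -3078/(-19) = -3078*(-1/19) = 162)
T/(-4717) + t(36)/(-4894) = 162/(-4717) + (√36*(46 + 36² - 25*36))/(-4894) = 162*(-1/4717) + (6*(46 + 1296 - 900))*(-1/4894) = -162/4717 + (6*442)*(-1/4894) = -162/4717 + 2652*(-1/4894) = -162/4717 - 1326/2447 = -6651156/11542499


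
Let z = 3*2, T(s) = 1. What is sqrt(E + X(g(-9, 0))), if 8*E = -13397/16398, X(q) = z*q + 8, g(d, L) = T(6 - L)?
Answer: sqrt(1660916069)/10932 ≈ 3.7280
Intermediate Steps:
z = 6
g(d, L) = 1
X(q) = 8 + 6*q (X(q) = 6*q + 8 = 8 + 6*q)
E = -13397/131184 (E = (-13397/16398)/8 = (-13397*1/16398)/8 = (1/8)*(-13397/16398) = -13397/131184 ≈ -0.10212)
sqrt(E + X(g(-9, 0))) = sqrt(-13397/131184 + (8 + 6*1)) = sqrt(-13397/131184 + (8 + 6)) = sqrt(-13397/131184 + 14) = sqrt(1823179/131184) = sqrt(1660916069)/10932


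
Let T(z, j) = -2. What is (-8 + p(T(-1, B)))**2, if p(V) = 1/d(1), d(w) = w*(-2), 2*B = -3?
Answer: 289/4 ≈ 72.250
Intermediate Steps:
B = -3/2 (B = (1/2)*(-3) = -3/2 ≈ -1.5000)
d(w) = -2*w
p(V) = -1/2 (p(V) = 1/(-2*1) = 1/(-2) = -1/2)
(-8 + p(T(-1, B)))**2 = (-8 - 1/2)**2 = (-17/2)**2 = 289/4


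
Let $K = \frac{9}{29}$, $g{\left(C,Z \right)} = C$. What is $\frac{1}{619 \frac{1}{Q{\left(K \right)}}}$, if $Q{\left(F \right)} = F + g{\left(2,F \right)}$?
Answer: $\frac{67}{17951} \approx 0.0037324$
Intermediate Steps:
$K = \frac{9}{29}$ ($K = 9 \cdot \frac{1}{29} = \frac{9}{29} \approx 0.31034$)
$Q{\left(F \right)} = 2 + F$ ($Q{\left(F \right)} = F + 2 = 2 + F$)
$\frac{1}{619 \frac{1}{Q{\left(K \right)}}} = \frac{1}{619 \frac{1}{2 + \frac{9}{29}}} = \frac{1}{619 \frac{1}{\frac{67}{29}}} = \frac{1}{619 \cdot \frac{29}{67}} = \frac{1}{\frac{17951}{67}} = \frac{67}{17951}$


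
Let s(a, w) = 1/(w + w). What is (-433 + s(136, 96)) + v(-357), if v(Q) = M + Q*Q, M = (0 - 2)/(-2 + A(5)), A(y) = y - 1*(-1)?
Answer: 24386977/192 ≈ 1.2702e+5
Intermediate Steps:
A(y) = 1 + y (A(y) = y + 1 = 1 + y)
M = -1/2 (M = (0 - 2)/(-2 + (1 + 5)) = -2/(-2 + 6) = -2/4 = -2*1/4 = -1/2 ≈ -0.50000)
s(a, w) = 1/(2*w)
v(Q) = -1/2 + Q**2 (v(Q) = -1/2 + Q*Q = -1/2 + Q**2)
(-433 + s(136, 96)) + v(-357) = (-433 + (1/2)/96) + (-1/2 + (-357)**2) = (-433 + (1/2)*(1/96)) + (-1/2 + 127449) = (-433 + 1/192) + 254897/2 = -83135/192 + 254897/2 = 24386977/192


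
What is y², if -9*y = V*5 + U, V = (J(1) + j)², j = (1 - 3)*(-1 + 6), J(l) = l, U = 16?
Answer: 177241/81 ≈ 2188.2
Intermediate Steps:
j = -10 (j = -2*5 = -10)
V = 81 (V = (1 - 10)² = (-9)² = 81)
y = -421/9 (y = -(81*5 + 16)/9 = -(405 + 16)/9 = -⅑*421 = -421/9 ≈ -46.778)
y² = (-421/9)² = 177241/81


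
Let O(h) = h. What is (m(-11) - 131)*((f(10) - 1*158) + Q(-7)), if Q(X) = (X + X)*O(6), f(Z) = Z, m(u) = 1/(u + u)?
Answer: 334428/11 ≈ 30403.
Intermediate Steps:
m(u) = 1/(2*u)
Q(X) = 12*X (Q(X) = (X + X)*6 = (2*X)*6 = 12*X)
(m(-11) - 131)*((f(10) - 1*158) + Q(-7)) = ((1/2)/(-11) - 131)*((10 - 1*158) + 12*(-7)) = ((1/2)*(-1/11) - 131)*((10 - 158) - 84) = (-1/22 - 131)*(-148 - 84) = -2883/22*(-232) = 334428/11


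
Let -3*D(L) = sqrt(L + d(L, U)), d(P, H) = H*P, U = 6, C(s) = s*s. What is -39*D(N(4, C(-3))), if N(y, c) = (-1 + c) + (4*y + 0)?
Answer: 26*sqrt(42) ≈ 168.50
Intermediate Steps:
C(s) = s**2
N(y, c) = -1 + c + 4*y (N(y, c) = (-1 + c) + 4*y = -1 + c + 4*y)
D(L) = -sqrt(7)*sqrt(L)/3 (D(L) = -sqrt(L + 6*L)/3 = -sqrt(7)*sqrt(L)/3)
-39*D(N(4, C(-3))) = -(-13)*sqrt(7)*sqrt(-1 + (-3)**2 + 4*4) = -(-13)*sqrt(7)*sqrt(-1 + 9 + 16) = -(-13)*sqrt(7)*sqrt(24) = -(-13)*sqrt(7)*2*sqrt(6) = -(-26)*sqrt(42) = 26*sqrt(42)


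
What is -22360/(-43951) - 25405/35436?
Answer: -324226195/1557447636 ≈ -0.20818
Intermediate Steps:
-22360/(-43951) - 25405/35436 = -22360*(-1/43951) - 25405*1/35436 = 22360/43951 - 25405/35436 = -324226195/1557447636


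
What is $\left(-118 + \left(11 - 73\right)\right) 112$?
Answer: $-20160$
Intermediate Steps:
$\left(-118 + \left(11 - 73\right)\right) 112 = \left(-118 - 62\right) 112 = \left(-180\right) 112 = -20160$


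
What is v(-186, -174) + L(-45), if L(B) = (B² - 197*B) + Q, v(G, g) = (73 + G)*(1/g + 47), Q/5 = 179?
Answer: 1126589/174 ≈ 6474.6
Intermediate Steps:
Q = 895 (Q = 5*179 = 895)
v(G, g) = (47 + 1/g)*(73 + G) (v(G, g) = (73 + G)*(47 + 1/g) = (47 + 1/g)*(73 + G))
L(B) = 895 + B² - 197*B (L(B) = (B² - 197*B) + 895 = 895 + B² - 197*B)
v(-186, -174) + L(-45) = (73 - 186 + 47*(-174)*(73 - 186))/(-174) + (895 + (-45)² - 197*(-45)) = -(73 - 186 + 47*(-174)*(-113))/174 + (895 + 2025 + 8865) = -(73 - 186 + 924114)/174 + 11785 = -1/174*924001 + 11785 = -924001/174 + 11785 = 1126589/174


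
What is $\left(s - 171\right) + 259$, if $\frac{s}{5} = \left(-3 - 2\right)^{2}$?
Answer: $213$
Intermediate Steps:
$s = 125$ ($s = 5 \left(-3 - 2\right)^{2} = 5 \left(-5\right)^{2} = 5 \cdot 25 = 125$)
$\left(s - 171\right) + 259 = \left(125 - 171\right) + 259 = -46 + 259 = 213$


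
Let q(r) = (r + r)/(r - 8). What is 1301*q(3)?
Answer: -7806/5 ≈ -1561.2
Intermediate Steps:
q(r) = 2*r/(-8 + r) (q(r) = (2*r)/(-8 + r) = 2*r/(-8 + r))
1301*q(3) = 1301*(2*3/(-8 + 3)) = 1301*(2*3/(-5)) = 1301*(2*3*(-⅕)) = 1301*(-6/5) = -7806/5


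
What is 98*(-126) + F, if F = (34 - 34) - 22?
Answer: -12370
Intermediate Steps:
F = -22 (F = 0 - 22 = -22)
98*(-126) + F = 98*(-126) - 22 = -12348 - 22 = -12370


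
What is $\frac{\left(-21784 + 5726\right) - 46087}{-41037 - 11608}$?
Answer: $\frac{12429}{10529} \approx 1.1805$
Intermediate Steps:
$\frac{\left(-21784 + 5726\right) - 46087}{-41037 - 11608} = \frac{-16058 - 46087}{-52645} = \left(-62145\right) \left(- \frac{1}{52645}\right) = \frac{12429}{10529}$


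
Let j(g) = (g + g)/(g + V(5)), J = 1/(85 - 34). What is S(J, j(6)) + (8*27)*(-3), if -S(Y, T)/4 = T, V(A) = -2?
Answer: -660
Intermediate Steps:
J = 1/51 ≈ 0.019608
j(g) = 2*g/(-2 + g) (j(g) = (g + g)/(g - 2) = (2*g)/(-2 + g) = 2*g/(-2 + g))
S(Y, T) = -4*T
S(J, j(6)) + (8*27)*(-3) = -8*6/(-2 + 6) + (8*27)*(-3) = -8*6/4 + 216*(-3) = -8*6/4 - 648 = -4*3 - 648 = -12 - 648 = -660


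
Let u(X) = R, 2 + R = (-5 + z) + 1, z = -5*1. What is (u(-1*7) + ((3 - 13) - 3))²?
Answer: 576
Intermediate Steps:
z = -5
R = -11 (R = -2 + ((-5 - 5) + 1) = -2 + (-10 + 1) = -2 - 9 = -11)
u(X) = -11
(u(-1*7) + ((3 - 13) - 3))² = (-11 + ((3 - 13) - 3))² = (-11 + (-10 - 3))² = (-11 - 13)² = (-24)² = 576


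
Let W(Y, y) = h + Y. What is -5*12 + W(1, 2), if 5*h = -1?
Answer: -296/5 ≈ -59.200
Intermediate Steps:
h = -⅕ (h = (⅕)*(-1) = -⅕ ≈ -0.20000)
W(Y, y) = -⅕ + Y
-5*12 + W(1, 2) = -5*12 + (-⅕ + 1) = -60 + ⅘ = -296/5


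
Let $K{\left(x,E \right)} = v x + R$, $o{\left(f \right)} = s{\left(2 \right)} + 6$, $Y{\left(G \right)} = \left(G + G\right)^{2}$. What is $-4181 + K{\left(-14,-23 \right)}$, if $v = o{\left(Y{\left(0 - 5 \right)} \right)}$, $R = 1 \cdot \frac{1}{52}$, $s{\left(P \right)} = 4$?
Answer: $- \frac{224691}{52} \approx -4321.0$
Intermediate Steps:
$Y{\left(G \right)} = 4 G^{2}$ ($Y{\left(G \right)} = \left(2 G\right)^{2} = 4 G^{2}$)
$R = \frac{1}{52}$ ($R = 1 \cdot \frac{1}{52} = \frac{1}{52} \approx 0.019231$)
$o{\left(f \right)} = 10$ ($o{\left(f \right)} = 4 + 6 = 10$)
$v = 10$
$K{\left(x,E \right)} = \frac{1}{52} + 10 x$ ($K{\left(x,E \right)} = 10 x + \frac{1}{52} = \frac{1}{52} + 10 x$)
$-4181 + K{\left(-14,-23 \right)} = -4181 + \left(\frac{1}{52} + 10 \left(-14\right)\right) = -4181 + \left(\frac{1}{52} - 140\right) = -4181 - \frac{7279}{52} = - \frac{224691}{52}$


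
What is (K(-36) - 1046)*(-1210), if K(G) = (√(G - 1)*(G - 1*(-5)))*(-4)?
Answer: 1265660 - 150040*I*√37 ≈ 1.2657e+6 - 9.1266e+5*I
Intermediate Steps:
K(G) = -4*√(-1 + G)*(5 + G) (K(G) = (√(-1 + G)*(G + 5))*(-4) = (√(-1 + G)*(5 + G))*(-4) = -4*√(-1 + G)*(5 + G))
(K(-36) - 1046)*(-1210) = (4*√(-1 - 36)*(-5 - 1*(-36)) - 1046)*(-1210) = (4*√(-37)*(-5 + 36) - 1046)*(-1210) = (4*(I*√37)*31 - 1046)*(-1210) = (124*I*√37 - 1046)*(-1210) = (-1046 + 124*I*√37)*(-1210) = 1265660 - 150040*I*√37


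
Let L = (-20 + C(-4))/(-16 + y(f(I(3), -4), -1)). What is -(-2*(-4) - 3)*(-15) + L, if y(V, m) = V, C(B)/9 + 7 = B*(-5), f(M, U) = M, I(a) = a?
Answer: 878/13 ≈ 67.538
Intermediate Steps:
C(B) = -63 - 45*B (C(B) = -63 + 9*(B*(-5)) = -63 + 9*(-5*B) = -63 - 45*B)
L = -97/13 (L = (-20 + (-63 - 45*(-4)))/(-16 + 3) = (-20 + (-63 + 180))/(-13) = (-20 + 117)*(-1/13) = 97*(-1/13) = -97/13 ≈ -7.4615)
-(-2*(-4) - 3)*(-15) + L = -(-2*(-4) - 3)*(-15) - 97/13 = -(8 - 3)*(-15) - 97/13 = -1*5*(-15) - 97/13 = -5*(-15) - 97/13 = 75 - 97/13 = 878/13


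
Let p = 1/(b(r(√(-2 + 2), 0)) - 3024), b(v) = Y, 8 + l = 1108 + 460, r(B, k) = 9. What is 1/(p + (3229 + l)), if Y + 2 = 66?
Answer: 2960/14175439 ≈ 0.00020881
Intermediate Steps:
Y = 64 (Y = -2 + 66 = 64)
l = 1560 (l = -8 + (1108 + 460) = -8 + 1568 = 1560)
b(v) = 64
p = -1/2960 (p = 1/(64 - 3024) = 1/(-2960) = -1/2960 ≈ -0.00033784)
1/(p + (3229 + l)) = 1/(-1/2960 + (3229 + 1560)) = 1/(-1/2960 + 4789) = 1/(14175439/2960) = 2960/14175439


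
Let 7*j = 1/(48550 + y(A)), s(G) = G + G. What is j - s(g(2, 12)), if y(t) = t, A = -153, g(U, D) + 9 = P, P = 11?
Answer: -1355115/338779 ≈ -4.0000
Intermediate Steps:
g(U, D) = 2 (g(U, D) = -9 + 11 = 2)
s(G) = 2*G
j = 1/338779 (j = 1/(7*(48550 - 153)) = (⅐)/48397 = (⅐)*(1/48397) = 1/338779 ≈ 2.9518e-6)
j - s(g(2, 12)) = 1/338779 - 2*2 = 1/338779 - 1*4 = 1/338779 - 4 = -1355115/338779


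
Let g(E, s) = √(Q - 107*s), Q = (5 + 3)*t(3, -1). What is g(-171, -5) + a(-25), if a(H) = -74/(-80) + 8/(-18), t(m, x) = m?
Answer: 173/360 + √559 ≈ 24.124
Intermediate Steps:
a(H) = 173/360 (a(H) = -74*(-1/80) + 8*(-1/18) = 37/40 - 4/9 = 173/360)
Q = 24 (Q = (5 + 3)*3 = 8*3 = 24)
g(E, s) = √(24 - 107*s)
g(-171, -5) + a(-25) = √(24 - 107*(-5)) + 173/360 = √(24 + 535) + 173/360 = √559 + 173/360 = 173/360 + √559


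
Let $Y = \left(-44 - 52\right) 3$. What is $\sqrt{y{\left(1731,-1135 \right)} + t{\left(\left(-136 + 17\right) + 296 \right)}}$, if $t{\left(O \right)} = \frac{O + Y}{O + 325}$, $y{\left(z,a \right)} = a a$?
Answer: $\frac{\sqrt{324637797178}}{502} \approx 1135.0$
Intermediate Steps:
$y{\left(z,a \right)} = a^{2}$
$Y = -288$ ($Y = \left(-96\right) 3 = -288$)
$t{\left(O \right)} = \frac{-288 + O}{325 + O}$ ($t{\left(O \right)} = \frac{O - 288}{O + 325} = \frac{-288 + O}{325 + O}$)
$\sqrt{y{\left(1731,-1135 \right)} + t{\left(\left(-136 + 17\right) + 296 \right)}} = \sqrt{\left(-1135\right)^{2} + \frac{-288 + \left(\left(-136 + 17\right) + 296\right)}{325 + \left(\left(-136 + 17\right) + 296\right)}} = \sqrt{1288225 + \frac{-288 + \left(-119 + 296\right)}{325 + \left(-119 + 296\right)}} = \sqrt{1288225 + \frac{-288 + 177}{325 + 177}} = \sqrt{1288225 + \frac{1}{502} \left(-111\right)} = \sqrt{1288225 - \frac{111}{502}} = \sqrt{\frac{646688839}{502}} = \frac{\sqrt{324637797178}}{502}$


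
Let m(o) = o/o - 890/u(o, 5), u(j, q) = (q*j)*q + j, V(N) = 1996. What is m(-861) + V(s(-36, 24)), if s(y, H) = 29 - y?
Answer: 22352866/11193 ≈ 1997.0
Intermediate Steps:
u(j, q) = j + j*q**2 (u(j, q) = (j*q)*q + j = j*q**2 + j = j + j*q**2)
m(o) = 1 - 445/(13*o) (m(o) = o/o - 890*1/(o*(1 + 5**2)) = 1 - 890*1/(o*(1 + 25)) = 1 - 890*1/(26*o) = 1 - 445/(13*o))
m(-861) + V(s(-36, 24)) = (-445/13 - 861)/(-861) + 1996 = -1/861*(-11638/13) + 1996 = 11638/11193 + 1996 = 22352866/11193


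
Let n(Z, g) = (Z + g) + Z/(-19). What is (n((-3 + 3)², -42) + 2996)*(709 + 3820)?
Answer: 13378666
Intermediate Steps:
n(Z, g) = g + 18*Z/19 (n(Z, g) = (Z + g) + Z*(-1/19) = (Z + g) - Z/19 = g + 18*Z/19)
(n((-3 + 3)², -42) + 2996)*(709 + 3820) = ((-42 + 18*(-3 + 3)²/19) + 2996)*(709 + 3820) = ((-42 + (18/19)*0²) + 2996)*4529 = ((-42 + (18/19)*0) + 2996)*4529 = ((-42 + 0) + 2996)*4529 = (-42 + 2996)*4529 = 2954*4529 = 13378666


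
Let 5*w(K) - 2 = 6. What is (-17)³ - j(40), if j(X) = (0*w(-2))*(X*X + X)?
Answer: -4913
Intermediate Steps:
w(K) = 8/5 (w(K) = ⅖ + (⅕)*6 = ⅖ + 6/5 = 8/5)
j(X) = 0 (j(X) = (0*(8/5))*(X*X + X) = 0*(X² + X) = 0*(X + X²) = 0)
(-17)³ - j(40) = (-17)³ - 1*0 = -4913 + 0 = -4913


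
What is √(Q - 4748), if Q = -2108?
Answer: 2*I*√1714 ≈ 82.801*I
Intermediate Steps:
√(Q - 4748) = √(-2108 - 4748) = √(-6856) = 2*I*√1714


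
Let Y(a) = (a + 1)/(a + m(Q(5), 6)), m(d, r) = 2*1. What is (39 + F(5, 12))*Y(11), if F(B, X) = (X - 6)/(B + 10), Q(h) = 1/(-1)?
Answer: 2364/65 ≈ 36.369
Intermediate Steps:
Q(h) = -1
m(d, r) = 2
Y(a) = (1 + a)/(2 + a) (Y(a) = (a + 1)/(a + 2) = (1 + a)/(2 + a))
F(B, X) = (-6 + X)/(10 + B)
(39 + F(5, 12))*Y(11) = (39 + (-6 + 12)/(10 + 5))*((1 + 11)/(2 + 11)) = (39 + 6/15)*(12/13) = (39 + (1/15)*6)*((1/13)*12) = (39 + ⅖)*(12/13) = (197/5)*(12/13) = 2364/65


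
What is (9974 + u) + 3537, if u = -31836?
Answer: -18325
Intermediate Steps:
(9974 + u) + 3537 = (9974 - 31836) + 3537 = -21862 + 3537 = -18325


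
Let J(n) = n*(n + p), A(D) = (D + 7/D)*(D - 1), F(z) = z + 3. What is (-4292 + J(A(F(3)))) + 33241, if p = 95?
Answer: 1210939/36 ≈ 33637.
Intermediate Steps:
F(z) = 3 + z
A(D) = (-1 + D)*(D + 7/D) (A(D) = (D + 7/D)*(-1 + D) = (-1 + D)*(D + 7/D))
J(n) = n*(95 + n) (J(n) = n*(n + 95) = n*(95 + n))
(-4292 + J(A(F(3)))) + 33241 = (-4292 + (7 + (3 + 3)**2 - (3 + 3) - 7/(3 + 3))*(95 + (7 + (3 + 3)**2 - (3 + 3) - 7/(3 + 3)))) + 33241 = (-4292 + (7 + 6**2 - 1*6 - 7/6)*(95 + (7 + 6**2 - 1*6 - 7/6))) + 33241 = (-4292 + (7 + 36 - 6 - 7*1/6)*(95 + (7 + 36 - 6 - 7*1/6))) + 33241 = (-4292 + (7 + 36 - 6 - 7/6)*(95 + (7 + 36 - 6 - 7/6))) + 33241 = (-4292 + 215*(95 + 215/6)/6) + 33241 = (-4292 + (215/6)*(785/6)) + 33241 = (-4292 + 168775/36) + 33241 = 14263/36 + 33241 = 1210939/36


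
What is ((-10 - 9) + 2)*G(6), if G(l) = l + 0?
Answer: -102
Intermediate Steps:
G(l) = l
((-10 - 9) + 2)*G(6) = ((-10 - 9) + 2)*6 = (-19 + 2)*6 = -17*6 = -102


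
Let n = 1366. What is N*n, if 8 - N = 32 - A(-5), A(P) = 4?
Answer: -27320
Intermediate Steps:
N = -20 (N = 8 - (32 - 1*4) = 8 - (32 - 4) = 8 - 1*28 = 8 - 28 = -20)
N*n = -20*1366 = -27320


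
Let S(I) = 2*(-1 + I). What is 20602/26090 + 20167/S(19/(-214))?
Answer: -28147000972/3039485 ≈ -9260.5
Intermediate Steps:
S(I) = -2 + 2*I
20602/26090 + 20167/S(19/(-214)) = 20602/26090 + 20167/(-2 + 2*(19/(-214))) = 20602*(1/26090) + 20167/(-2 + 2*(19*(-1/214))) = 10301/13045 + 20167/(-2 + 2*(-19/214)) = 10301/13045 + 20167/(-2 - 19/107) = 10301/13045 + 20167/(-233/107) = 10301/13045 + 20167*(-107/233) = 10301/13045 - 2157869/233 = -28147000972/3039485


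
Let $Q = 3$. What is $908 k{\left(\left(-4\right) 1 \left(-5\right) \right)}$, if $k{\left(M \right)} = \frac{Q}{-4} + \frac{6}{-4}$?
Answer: $-2043$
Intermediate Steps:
$k{\left(M \right)} = - \frac{9}{4}$ ($k{\left(M \right)} = \frac{3}{-4} + \frac{6}{-4} = 3 \left(- \frac{1}{4}\right) + 6 \left(- \frac{1}{4}\right) = - \frac{3}{4} - \frac{3}{2} = - \frac{9}{4}$)
$908 k{\left(\left(-4\right) 1 \left(-5\right) \right)} = 908 \left(- \frac{9}{4}\right) = -2043$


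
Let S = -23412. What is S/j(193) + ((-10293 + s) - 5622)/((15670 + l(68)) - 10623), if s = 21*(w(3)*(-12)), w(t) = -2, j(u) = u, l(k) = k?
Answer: -3718991/29915 ≈ -124.32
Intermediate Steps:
s = 504 (s = 21*(-2*(-12)) = 21*24 = 504)
S/j(193) + ((-10293 + s) - 5622)/((15670 + l(68)) - 10623) = -23412/193 + ((-10293 + 504) - 5622)/((15670 + 68) - 10623) = -23412*1/193 + (-9789 - 5622)/(15738 - 10623) = -23412/193 - 15411/5115 = -23412/193 - 15411*1/5115 = -23412/193 - 467/155 = -3718991/29915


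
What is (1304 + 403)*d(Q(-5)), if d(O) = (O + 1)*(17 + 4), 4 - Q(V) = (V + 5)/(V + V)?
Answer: 179235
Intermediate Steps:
Q(V) = 4 - (5 + V)/(2*V) (Q(V) = 4 - (V + 5)/(V + V) = 4 - (5 + V)/(2*V))
d(O) = 21 + 21*O (d(O) = (1 + O)*21 = 21 + 21*O)
(1304 + 403)*d(Q(-5)) = (1304 + 403)*(21 + 21*((½)*(-5 + 7*(-5))/(-5))) = 1707*(21 + 21*((½)*(-⅕)*(-5 - 35))) = 1707*(21 + 21*((½)*(-⅕)*(-40))) = 1707*(21 + 21*4) = 1707*(21 + 84) = 1707*105 = 179235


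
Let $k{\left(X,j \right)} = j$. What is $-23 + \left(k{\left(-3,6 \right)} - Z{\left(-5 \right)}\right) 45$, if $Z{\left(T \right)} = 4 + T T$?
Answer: $-1058$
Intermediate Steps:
$Z{\left(T \right)} = 4 + T^{2}$
$-23 + \left(k{\left(-3,6 \right)} - Z{\left(-5 \right)}\right) 45 = -23 + \left(6 - \left(4 + \left(-5\right)^{2}\right)\right) 45 = -23 + \left(6 - \left(4 + 25\right)\right) 45 = -23 + \left(6 - 29\right) 45 = -23 - 1035 = -1058$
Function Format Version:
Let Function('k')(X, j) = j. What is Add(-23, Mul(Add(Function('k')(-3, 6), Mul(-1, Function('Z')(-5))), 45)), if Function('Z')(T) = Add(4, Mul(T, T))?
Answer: -1058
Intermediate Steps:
Function('Z')(T) = Add(4, Pow(T, 2))
Add(-23, Mul(Add(Function('k')(-3, 6), Mul(-1, Function('Z')(-5))), 45)) = Add(-23, Mul(Add(6, Mul(-1, Add(4, Pow(-5, 2)))), 45)) = Add(-23, Mul(Add(6, Mul(-1, Add(4, 25))), 45)) = Add(-23, Mul(Add(6, Mul(-1, 29)), 45)) = Add(-23, Mul(Add(6, -29), 45)) = Add(-23, Mul(-23, 45)) = Add(-23, -1035) = -1058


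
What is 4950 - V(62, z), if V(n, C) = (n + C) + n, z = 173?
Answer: 4653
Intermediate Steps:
V(n, C) = C + 2*n (V(n, C) = (C + n) + n = C + 2*n)
4950 - V(62, z) = 4950 - (173 + 2*62) = 4950 - (173 + 124) = 4950 - 1*297 = 4950 - 297 = 4653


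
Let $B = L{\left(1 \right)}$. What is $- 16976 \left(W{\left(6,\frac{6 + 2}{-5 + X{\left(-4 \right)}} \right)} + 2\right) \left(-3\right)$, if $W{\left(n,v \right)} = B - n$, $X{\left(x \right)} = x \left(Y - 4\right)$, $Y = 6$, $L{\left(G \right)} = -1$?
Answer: $-254640$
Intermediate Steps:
$B = -1$
$X{\left(x \right)} = 2 x$ ($X{\left(x \right)} = x \left(6 - 4\right) = x 2 = 2 x$)
$W{\left(n,v \right)} = -1 - n$
$- 16976 \left(W{\left(6,\frac{6 + 2}{-5 + X{\left(-4 \right)}} \right)} + 2\right) \left(-3\right) = - 16976 \left(\left(-1 - 6\right) + 2\right) \left(-3\right) = - 16976 \left(-7 + 2\right) \left(-3\right) = - 16976 \left(\left(-5\right) \left(-3\right)\right) = \left(-16976\right) 15 = -254640$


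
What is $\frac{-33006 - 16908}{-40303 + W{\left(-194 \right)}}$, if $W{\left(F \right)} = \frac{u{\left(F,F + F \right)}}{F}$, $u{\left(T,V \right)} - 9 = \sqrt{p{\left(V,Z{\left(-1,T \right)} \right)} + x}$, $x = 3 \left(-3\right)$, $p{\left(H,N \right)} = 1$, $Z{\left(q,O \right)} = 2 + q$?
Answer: $\frac{25237274663652}{20377830900563} - \frac{6455544 i \sqrt{2}}{20377830900563} \approx 1.2385 - 4.4801 \cdot 10^{-7} i$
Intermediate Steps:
$x = -9$
$u{\left(T,V \right)} = 9 + 2 i \sqrt{2}$ ($u{\left(T,V \right)} = 9 + \sqrt{1 - 9} = 9 + \sqrt{-8} = 9 + 2 i \sqrt{2}$)
$W{\left(F \right)} = \frac{9 + 2 i \sqrt{2}}{F}$
$\frac{-33006 - 16908}{-40303 + W{\left(-194 \right)}} = \frac{-33006 - 16908}{-40303 + \frac{9 + 2 i \sqrt{2}}{-194}} = - \frac{49914}{-40303 - \frac{9 + 2 i \sqrt{2}}{194}} = - \frac{49914}{-40303 - \left(\frac{9}{194} + \frac{i \sqrt{2}}{97}\right)} = - \frac{49914}{- \frac{7818791}{194} - \frac{i \sqrt{2}}{97}}$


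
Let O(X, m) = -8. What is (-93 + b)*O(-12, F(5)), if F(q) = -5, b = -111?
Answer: 1632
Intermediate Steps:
(-93 + b)*O(-12, F(5)) = (-93 - 111)*(-8) = -204*(-8) = 1632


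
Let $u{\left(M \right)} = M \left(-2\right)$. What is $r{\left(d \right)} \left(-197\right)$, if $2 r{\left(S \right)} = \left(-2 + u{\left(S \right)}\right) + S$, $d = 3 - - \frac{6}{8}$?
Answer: $\frac{4531}{8} \approx 566.38$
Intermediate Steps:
$u{\left(M \right)} = - 2 M$
$d = \frac{15}{4}$ ($d = 3 - \left(-6\right) \frac{1}{8} = 3 - - \frac{3}{4} = 3 + \frac{3}{4} = \frac{15}{4} \approx 3.75$)
$r{\left(S \right)} = -1 - \frac{S}{2}$ ($r{\left(S \right)} = \frac{\left(-2 - 2 S\right) + S}{2} = \frac{-2 - S}{2} = -1 - \frac{S}{2}$)
$r{\left(d \right)} \left(-197\right) = \left(-1 - \frac{15}{8}\right) \left(-197\right) = \left(- \frac{23}{8}\right) \left(-197\right) = \frac{4531}{8}$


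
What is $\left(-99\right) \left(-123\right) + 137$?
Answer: $12314$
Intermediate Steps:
$\left(-99\right) \left(-123\right) + 137 = 12177 + 137 = 12314$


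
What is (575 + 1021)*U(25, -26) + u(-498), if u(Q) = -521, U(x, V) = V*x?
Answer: -1037921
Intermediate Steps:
(575 + 1021)*U(25, -26) + u(-498) = (575 + 1021)*(-26*25) - 521 = 1596*(-650) - 521 = -1037400 - 521 = -1037921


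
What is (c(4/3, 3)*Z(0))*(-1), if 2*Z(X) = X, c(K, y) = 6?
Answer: 0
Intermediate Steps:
Z(X) = X/2
(c(4/3, 3)*Z(0))*(-1) = (6*((1/2)*0))*(-1) = (6*0)*(-1) = 0*(-1) = 0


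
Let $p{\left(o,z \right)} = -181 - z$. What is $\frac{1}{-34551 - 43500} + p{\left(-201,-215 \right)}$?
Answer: $\frac{2653733}{78051} \approx 34.0$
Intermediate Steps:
$\frac{1}{-34551 - 43500} + p{\left(-201,-215 \right)} = \frac{1}{-34551 - 43500} - -34 = \frac{1}{-78051} + \left(-181 + 215\right) = - \frac{1}{78051} + 34 = \frac{2653733}{78051}$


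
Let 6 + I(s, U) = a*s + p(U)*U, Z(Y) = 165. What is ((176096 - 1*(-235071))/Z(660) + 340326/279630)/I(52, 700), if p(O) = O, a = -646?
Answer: 127811980/23397676731 ≈ 0.0054626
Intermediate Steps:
I(s, U) = -6 + U² - 646*s (I(s, U) = -6 + (-646*s + U*U) = -6 + (-646*s + U²) = -6 + (U² - 646*s) = -6 + U² - 646*s)
((176096 - 1*(-235071))/Z(660) + 340326/279630)/I(52, 700) = ((176096 - 1*(-235071))/165 + 340326/279630)/(-6 + 700² - 646*52) = ((176096 + 235071)*(1/165) + 340326*(1/279630))/(-6 + 490000 - 33592) = (411167*(1/165) + 18907/15535)/456402 = (411167/165 + 18907/15535)*(1/456402) = (255623960/102531)*(1/456402) = 127811980/23397676731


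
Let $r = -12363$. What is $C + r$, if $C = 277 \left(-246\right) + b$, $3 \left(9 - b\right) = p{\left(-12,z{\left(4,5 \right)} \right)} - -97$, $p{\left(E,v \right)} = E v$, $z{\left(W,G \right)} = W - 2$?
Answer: $- \frac{241561}{3} \approx -80520.0$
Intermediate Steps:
$z{\left(W,G \right)} = -2 + W$
$b = - \frac{46}{3}$ ($b = 9 - \frac{- 12 \left(-2 + 4\right) - -97}{3} = 9 - \frac{\left(-12\right) 2 + 97}{3} = 9 - \frac{-24 + 97}{3} = 9 - \frac{73}{3} = - \frac{46}{3} \approx -15.333$)
$C = - \frac{204472}{3}$ ($C = 277 \left(-246\right) - \frac{46}{3} = -68142 - \frac{46}{3} = - \frac{204472}{3} \approx -68157.0$)
$C + r = - \frac{204472}{3} - 12363 = - \frac{241561}{3}$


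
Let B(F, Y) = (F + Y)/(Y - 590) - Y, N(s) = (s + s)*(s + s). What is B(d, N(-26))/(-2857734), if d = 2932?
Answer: 475885/503437473 ≈ 0.00094527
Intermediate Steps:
N(s) = 4*s² (N(s) = (2*s)*(2*s) = 4*s²)
B(F, Y) = -Y + (F + Y)/(-590 + Y) (B(F, Y) = (F + Y)/(-590 + Y) - Y = -Y + (F + Y)/(-590 + Y))
B(d, N(-26))/(-2857734) = ((2932 - (4*(-26)²)² + 591*(4*(-26)²))/(-590 + 4*(-26)²))/(-2857734) = ((2932 - (4*676)² + 591*(4*676))/(-590 + 4*676))*(-1/2857734) = ((2932 - 1*2704² + 591*2704)/(-590 + 2704))*(-1/2857734) = ((2932 - 1*7311616 + 1598064)/2114)*(-1/2857734) = ((2932 - 7311616 + 1598064)/2114)*(-1/2857734) = ((1/2114)*(-5710620))*(-1/2857734) = -2855310/1057*(-1/2857734) = 475885/503437473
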